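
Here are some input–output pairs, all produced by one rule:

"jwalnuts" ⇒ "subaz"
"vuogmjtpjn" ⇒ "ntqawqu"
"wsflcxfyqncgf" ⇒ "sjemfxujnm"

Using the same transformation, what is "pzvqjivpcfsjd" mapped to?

xqpcwjmzqk

The pattern: shift every letter 7 places forward in the alphabet (wrapping around), then delete the first 3 characters.
On "pzvqjivpcfsjd" that produces "xqpcwjmzqk".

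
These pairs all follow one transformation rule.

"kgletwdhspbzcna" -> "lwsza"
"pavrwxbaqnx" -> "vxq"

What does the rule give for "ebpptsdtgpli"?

psgi

The transformation: keep one character in every 3, starting at position 3 (positions 3rd, 6th, 9th, ...).
So "ebpptsdtgpli" becomes "psgi".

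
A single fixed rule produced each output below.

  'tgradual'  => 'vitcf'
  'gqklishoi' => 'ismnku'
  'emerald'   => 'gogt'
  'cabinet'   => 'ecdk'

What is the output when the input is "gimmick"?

In each case the input is transformed by: shift every letter 2 places forward in the alphabet (wrapping around), then delete the last 3 characters.
"gimmick" → "ikookem" → "ikoo".
(Check on "cabinet": → "ecdkpgv" → "ecdk" ✓)

ikoo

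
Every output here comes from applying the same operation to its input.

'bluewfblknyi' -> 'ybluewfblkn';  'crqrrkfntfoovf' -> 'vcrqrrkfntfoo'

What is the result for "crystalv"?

lcrysta

The rule is to delete the last character, then move the last character to the front.
Starting from "crystalv": after the first operation, "crystal"; after the second, "lcrysta".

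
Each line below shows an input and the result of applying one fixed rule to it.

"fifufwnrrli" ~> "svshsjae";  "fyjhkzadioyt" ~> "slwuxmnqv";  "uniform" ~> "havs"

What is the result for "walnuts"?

jnya

The rule is to shift every letter 13 places forward in the alphabet (wrapping around) — i.e. ROT13, then delete the last 3 characters.
On "walnuts": the first step gives "jnyahgf", and the second then gives "jnya".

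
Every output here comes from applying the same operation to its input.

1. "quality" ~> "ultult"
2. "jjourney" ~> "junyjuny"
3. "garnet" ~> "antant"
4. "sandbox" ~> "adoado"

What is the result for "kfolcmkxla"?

flmxaflmxa

In each case the input is transformed by: keep every other character starting from the second (positions 2nd, 4th, 6th, ...), then write the whole string twice.
"kfolcmkxla" → "flmxa" → "flmxaflmxa".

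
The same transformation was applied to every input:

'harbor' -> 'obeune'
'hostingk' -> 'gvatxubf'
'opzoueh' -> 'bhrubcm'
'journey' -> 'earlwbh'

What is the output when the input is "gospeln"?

The transformation: move the first 3 characters to the end (rotate left by 3), then shift every letter 13 places forward in the alphabet (wrapping around) — i.e. ROT13.
So "gospeln" becomes "cryatbf".

cryatbf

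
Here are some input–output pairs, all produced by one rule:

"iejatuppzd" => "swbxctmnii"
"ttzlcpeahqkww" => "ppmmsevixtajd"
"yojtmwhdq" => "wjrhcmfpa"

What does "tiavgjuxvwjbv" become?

What's happening: shift every letter 7 places backward in the alphabet (wrapping around), then move the last 2 characters to the front (rotate right by 2).
Starting from "tiavgjuxvwjbv": after the first operation, "mbtozcnqopcuo"; after the second, "uombtozcnqopc".

uombtozcnqopc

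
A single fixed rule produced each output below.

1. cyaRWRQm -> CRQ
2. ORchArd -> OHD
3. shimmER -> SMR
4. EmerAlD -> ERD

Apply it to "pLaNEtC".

The pattern: keep one character in every 3, starting at position 1 (positions 1st, 4th, 7th, ...), then convert every letter to uppercase.
For "pLaNEtC", step one produces "pNC"; step two turns that into "PNC".

PNC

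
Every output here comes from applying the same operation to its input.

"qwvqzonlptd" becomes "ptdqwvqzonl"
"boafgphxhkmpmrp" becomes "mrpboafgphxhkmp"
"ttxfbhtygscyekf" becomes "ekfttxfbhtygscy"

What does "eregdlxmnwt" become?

In each case the input is transformed by: move the last 3 characters to the front (rotate right by 3).
Doing the same to "eregdlxmnwt": "nwteregdlxm".

nwteregdlxm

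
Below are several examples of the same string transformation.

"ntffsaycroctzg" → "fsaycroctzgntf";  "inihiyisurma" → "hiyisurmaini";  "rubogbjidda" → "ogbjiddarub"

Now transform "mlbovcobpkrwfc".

The pattern: move the first 3 characters to the end (rotate left by 3).
Applying that to "mlbovcobpkrwfc" gives "ovcobpkrwfcmlb".

ovcobpkrwfcmlb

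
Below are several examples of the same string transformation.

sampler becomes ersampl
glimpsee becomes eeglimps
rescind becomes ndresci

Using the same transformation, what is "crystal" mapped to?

Rule — move the last 2 characters to the front (rotate right by 2).
Applying that to "crystal" gives "alcryst".

alcryst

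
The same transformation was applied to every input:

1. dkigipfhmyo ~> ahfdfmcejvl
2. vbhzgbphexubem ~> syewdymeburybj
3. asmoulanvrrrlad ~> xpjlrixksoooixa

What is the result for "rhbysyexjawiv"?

The rule is to shift every letter 3 places backward in the alphabet (wrapping around).
"rhbysyexjawiv" → "oeyvpvbugxtfs".

oeyvpvbugxtfs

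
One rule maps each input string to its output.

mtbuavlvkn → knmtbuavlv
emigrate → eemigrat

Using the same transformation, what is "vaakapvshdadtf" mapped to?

adtfvaakapvshd

What's happening: swap the front and back halves of the string, then move the first 3 characters to the end (rotate left by 3).
On "vaakapvshdadtf": the first step gives "shdadtfvaakapv", and the second then gives "adtfvaakapvshd".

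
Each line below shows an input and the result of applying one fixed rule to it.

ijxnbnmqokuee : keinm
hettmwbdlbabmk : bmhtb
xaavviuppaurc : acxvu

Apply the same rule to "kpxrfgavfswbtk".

Looking at the pairs, the operation is to keep one character in every 3, starting at position 1 (positions 1st, 4th, 7th, ...), then move the first 3 characters to the end (rotate left by 3).
Starting from "kpxrfgavfswbtk": after the first operation, "krast"; after the second, "stkra".

stkra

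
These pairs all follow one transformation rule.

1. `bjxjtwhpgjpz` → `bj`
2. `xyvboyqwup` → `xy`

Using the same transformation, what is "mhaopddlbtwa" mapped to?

mh

The pattern: keep only the first 2 characters.
For "mhaopddlbtwa" the result is "mh".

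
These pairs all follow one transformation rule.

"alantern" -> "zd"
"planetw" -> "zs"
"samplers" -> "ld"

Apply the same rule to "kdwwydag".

Looking at the pairs, the operation is to keep one character in every 3, starting at position 3 (positions 3rd, 6th, 9th, ...), then shift every letter 1 place backward in the alphabet (wrapping around).
On "kdwwydag": the first step gives "wd", and the second then gives "vc".

vc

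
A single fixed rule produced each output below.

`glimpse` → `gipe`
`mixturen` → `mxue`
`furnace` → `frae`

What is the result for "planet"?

Looking at the pairs, the operation is to keep every other character starting from the first (positions 1st, 3rd, 5th, ...).
For "planet" the result is "pae".

pae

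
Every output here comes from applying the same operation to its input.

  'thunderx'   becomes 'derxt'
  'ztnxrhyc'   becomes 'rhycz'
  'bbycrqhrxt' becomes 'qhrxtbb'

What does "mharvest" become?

vestm

The pattern: swap the front and back halves of the string, then delete the last 3 characters.
Working it through for "mharvest": intermediate "vestmhar", final "vestm".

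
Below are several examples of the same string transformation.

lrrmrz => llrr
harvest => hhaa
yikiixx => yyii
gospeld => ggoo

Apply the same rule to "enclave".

eenn

In each case the input is transformed by: double every character, then keep only the first 4 characters.
"enclave" → "eennccllaavvee" → "eenn".
(Check on "lrrmrz": → "llrrrrmmrrzz" → "llrr" ✓)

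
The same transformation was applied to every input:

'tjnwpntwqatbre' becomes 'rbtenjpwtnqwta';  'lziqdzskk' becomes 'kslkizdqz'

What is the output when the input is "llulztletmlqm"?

In each case the input is transformed by: move the last 3 characters to the front (rotate right by 3), then swap each adjacent pair of characters (1↔2, 3↔4, ...).
Applying that to "llulztletmlqm" gives "qllmulzllttem".

qllmulzllttem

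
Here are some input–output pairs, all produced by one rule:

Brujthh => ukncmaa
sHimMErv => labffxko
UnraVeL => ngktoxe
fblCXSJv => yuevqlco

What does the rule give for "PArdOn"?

Looking at the pairs, the operation is to shift every letter 7 places backward in the alphabet (wrapping around), then convert every letter to lowercase.
Applying both steps to "PArdOn": "ITkwHg", then "itkwhg".
(Check on "sHimMErv": → "lAbfFXko" → "labffxko" ✓)

itkwhg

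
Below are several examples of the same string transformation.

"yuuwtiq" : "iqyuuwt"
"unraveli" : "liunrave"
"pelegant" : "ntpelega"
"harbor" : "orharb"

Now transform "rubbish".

Rule — move the last 2 characters to the front (rotate right by 2).
On "rubbish" that produces "shrubbi".

shrubbi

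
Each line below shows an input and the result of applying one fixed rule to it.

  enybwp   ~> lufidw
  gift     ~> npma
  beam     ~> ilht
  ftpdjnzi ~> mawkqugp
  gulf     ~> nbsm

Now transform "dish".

What's happening: shift every letter 7 places forward in the alphabet (wrapping around).
For "dish" the result is "kpzo".

kpzo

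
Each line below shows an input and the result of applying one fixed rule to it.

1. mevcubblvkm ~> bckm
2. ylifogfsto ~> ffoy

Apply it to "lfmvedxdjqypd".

Looking at the pairs, the operation is to keep one character in every 3, starting at position 1 (positions 1st, 4th, 7th, ...), then sort the characters into alphabetical order.
Doing the same to "lfmvedxdjqypd": "dlqvx".

dlqvx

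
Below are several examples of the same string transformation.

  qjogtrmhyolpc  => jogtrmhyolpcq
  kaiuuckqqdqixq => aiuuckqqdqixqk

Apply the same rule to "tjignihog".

Looking at the pairs, the operation is to move the first character to the end.
Doing the same to "tjignihog": "jignihogt".

jignihogt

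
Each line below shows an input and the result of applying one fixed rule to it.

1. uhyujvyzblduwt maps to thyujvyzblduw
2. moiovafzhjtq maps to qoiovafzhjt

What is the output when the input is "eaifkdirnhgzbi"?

Rule — swap the first and last characters, then delete the last character.
Applying both steps to "eaifkdirnhgzbi": "iaifkdirnhgzbe", then "iaifkdirnhgzb".

iaifkdirnhgzb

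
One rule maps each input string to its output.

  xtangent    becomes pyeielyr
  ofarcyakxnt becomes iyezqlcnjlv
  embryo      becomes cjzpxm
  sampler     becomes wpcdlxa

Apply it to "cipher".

spcnta

Rule — move the last 3 characters to the front (rotate right by 3), then shift every letter 11 places forward in the alphabet (wrapping around).
Starting from "cipher": after the first operation, "hercip"; after the second, "spcnta".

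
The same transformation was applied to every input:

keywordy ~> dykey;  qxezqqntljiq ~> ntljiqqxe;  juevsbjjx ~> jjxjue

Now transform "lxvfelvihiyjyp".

The transformation: move the first 3 characters to the end (rotate left by 3), then delete the first 3 characters.
"lxvfelvihiyjyp" → "felvihiyjyplxv" → "vihiyjyplxv".

vihiyjyplxv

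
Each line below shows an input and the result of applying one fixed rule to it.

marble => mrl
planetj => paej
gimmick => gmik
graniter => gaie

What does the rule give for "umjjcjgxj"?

In each case the input is transformed by: keep every other character starting from the first (positions 1st, 3rd, 5th, ...).
"umjjcjgxj" → "ujcgj".

ujcgj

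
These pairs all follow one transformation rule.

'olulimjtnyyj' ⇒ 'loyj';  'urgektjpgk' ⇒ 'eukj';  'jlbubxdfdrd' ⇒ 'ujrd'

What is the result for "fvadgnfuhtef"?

dftf

The pattern: keep one character in every 3, starting at position 1 (positions 1st, 4th, 7th, ...), then swap each adjacent pair of characters (1↔2, 3↔4, ...).
Applying both steps to "fvadgnfuhtef": "fdft", then "dftf".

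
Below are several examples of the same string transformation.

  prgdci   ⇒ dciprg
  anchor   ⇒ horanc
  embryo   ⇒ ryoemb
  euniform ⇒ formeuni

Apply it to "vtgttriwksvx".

iwksvxvtgttr

The transformation: swap the front and back halves of the string.
On "vtgttriwksvx" that produces "iwksvxvtgttr".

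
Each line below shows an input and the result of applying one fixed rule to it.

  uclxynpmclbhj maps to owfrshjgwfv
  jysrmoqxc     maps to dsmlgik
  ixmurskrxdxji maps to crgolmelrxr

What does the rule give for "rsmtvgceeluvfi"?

lmgnpawyyfop

The transformation: delete the last 2 characters, then shift every letter 6 places backward in the alphabet (wrapping around).
Starting from "rsmtvgceeluvfi": after the first operation, "rsmtvgceeluv"; after the second, "lmgnpawyyfop".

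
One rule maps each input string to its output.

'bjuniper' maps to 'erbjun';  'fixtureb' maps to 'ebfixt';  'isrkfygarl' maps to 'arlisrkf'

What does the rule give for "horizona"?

nahori

Rule — swap the front and back halves of the string, then delete the first 2 characters.
On "horizona": the first step gives "zonahori", and the second then gives "nahori".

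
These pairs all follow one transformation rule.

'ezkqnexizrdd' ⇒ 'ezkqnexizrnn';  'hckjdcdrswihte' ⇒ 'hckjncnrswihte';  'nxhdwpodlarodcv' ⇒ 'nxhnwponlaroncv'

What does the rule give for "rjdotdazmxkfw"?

In each case the input is transformed by: replace every "d" with "n".
For "rjdotdazmxkfw" the result is "rjnotnazmxkfw".

rjnotnazmxkfw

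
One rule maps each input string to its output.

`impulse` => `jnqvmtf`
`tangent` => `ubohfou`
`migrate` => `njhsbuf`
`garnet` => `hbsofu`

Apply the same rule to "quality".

rvbmjuz

In each case the input is transformed by: shift every letter 1 place forward in the alphabet (wrapping around).
So "quality" becomes "rvbmjuz".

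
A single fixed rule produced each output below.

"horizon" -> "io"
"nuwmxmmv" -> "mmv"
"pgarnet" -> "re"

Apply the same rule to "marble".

be

Looking at the pairs, the operation is to keep every other character starting from the second (positions 2nd, 4th, 6th, ...), then delete the first character.
Working it through for "marble": intermediate "abe", final "be".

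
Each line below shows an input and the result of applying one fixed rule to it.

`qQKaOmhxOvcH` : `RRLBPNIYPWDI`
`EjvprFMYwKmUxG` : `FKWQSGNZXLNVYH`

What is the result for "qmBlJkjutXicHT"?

RNCMKLKVUYJDIU

The transformation: shift every letter 1 place forward in the alphabet (wrapping around), then convert every letter to uppercase.
"qmBlJkjutXicHT" → "rnCmKlkvuYjdIU" → "RNCMKLKVUYJDIU".
(Check on "qQKaOmhxOvcH": → "rRLbPniyPwdI" → "RRLBPNIYPWDI" ✓)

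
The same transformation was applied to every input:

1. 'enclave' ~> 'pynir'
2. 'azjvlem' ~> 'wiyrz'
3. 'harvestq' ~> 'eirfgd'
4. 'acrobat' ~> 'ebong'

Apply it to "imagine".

Rule — delete the first 2 characters, then shift every letter 13 places forward in the alphabet (wrapping around) — i.e. ROT13.
On "imagine": the first step gives "agine", and the second then gives "ntvar".

ntvar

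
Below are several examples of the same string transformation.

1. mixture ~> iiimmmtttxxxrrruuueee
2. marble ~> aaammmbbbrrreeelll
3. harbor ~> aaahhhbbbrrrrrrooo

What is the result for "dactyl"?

aaadddtttccclllyyy

What's happening: swap each adjacent pair of characters (1↔2, 3↔4, ...), then repeat every character 3 times.
Applying both steps to "dactyl": "adtcly", then "aaadddtttccclllyyy".
(Check on "marble": → "ambrel" → "aaammmbbbrrreeelll" ✓)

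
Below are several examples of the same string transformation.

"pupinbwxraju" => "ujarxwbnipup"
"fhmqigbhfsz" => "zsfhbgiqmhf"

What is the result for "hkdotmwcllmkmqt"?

The rule is to reverse the string.
For "hkdotmwcllmkmqt" the result is "tqmkmllcwmtodkh".

tqmkmllcwmtodkh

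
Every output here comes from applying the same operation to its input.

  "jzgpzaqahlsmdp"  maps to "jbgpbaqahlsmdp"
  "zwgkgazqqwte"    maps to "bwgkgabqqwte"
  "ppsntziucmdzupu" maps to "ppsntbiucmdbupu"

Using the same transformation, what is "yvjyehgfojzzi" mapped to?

Looking at the pairs, the operation is to replace every "z" with "b".
For "yvjyehgfojzzi" the result is "yvjyehgfojbbi".

yvjyehgfojbbi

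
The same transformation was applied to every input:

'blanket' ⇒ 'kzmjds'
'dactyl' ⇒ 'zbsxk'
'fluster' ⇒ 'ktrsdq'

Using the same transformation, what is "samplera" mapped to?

zlokdqz

The transformation: delete the first character, then shift every letter 1 place backward in the alphabet (wrapping around).
Starting from "samplera": after the first operation, "amplera"; after the second, "zlokdqz".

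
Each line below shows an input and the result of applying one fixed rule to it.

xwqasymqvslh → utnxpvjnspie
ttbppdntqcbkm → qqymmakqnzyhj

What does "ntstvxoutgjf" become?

kqpqsulrqdgc

Each output is the input with this applied: shift every letter 3 places backward in the alphabet (wrapping around).
On "ntstvxoutgjf" that produces "kqpqsulrqdgc".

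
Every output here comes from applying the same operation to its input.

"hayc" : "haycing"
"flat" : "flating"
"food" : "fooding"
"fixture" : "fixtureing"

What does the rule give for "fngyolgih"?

Looking at the pairs, the operation is to append "ing".
"fngyolgih" → "fngyolgihing".

fngyolgihing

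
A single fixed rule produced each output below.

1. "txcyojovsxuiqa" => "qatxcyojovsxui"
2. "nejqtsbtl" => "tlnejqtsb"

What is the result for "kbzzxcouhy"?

hykbzzxcou

Rule — move the last 2 characters to the front (rotate right by 2).
For "kbzzxcouhy" the result is "hykbzzxcou".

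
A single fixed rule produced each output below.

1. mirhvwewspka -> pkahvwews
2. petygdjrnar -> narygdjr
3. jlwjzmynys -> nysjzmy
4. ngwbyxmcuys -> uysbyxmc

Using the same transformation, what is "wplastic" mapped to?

ticas

Each output is the input with this applied: delete the first 3 characters, then move the last 3 characters to the front (rotate right by 3).
"wplastic" → "ticas".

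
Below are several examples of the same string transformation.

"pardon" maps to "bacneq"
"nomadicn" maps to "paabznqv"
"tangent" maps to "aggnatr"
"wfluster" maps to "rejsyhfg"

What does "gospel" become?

The rule is to shift every letter 13 places forward in the alphabet (wrapping around) — i.e. ROT13, then move the last 2 characters to the front (rotate right by 2).
So "gospel" becomes "rytbfc".

rytbfc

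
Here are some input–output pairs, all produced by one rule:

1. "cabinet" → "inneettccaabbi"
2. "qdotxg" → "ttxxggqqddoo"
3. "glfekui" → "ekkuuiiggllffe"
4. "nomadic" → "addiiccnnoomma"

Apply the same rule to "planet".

The pattern: double every character, then swap the front and back halves of the string.
Applying both steps to "planet": "ppllaanneett", then "nneettppllaa".

nneettppllaa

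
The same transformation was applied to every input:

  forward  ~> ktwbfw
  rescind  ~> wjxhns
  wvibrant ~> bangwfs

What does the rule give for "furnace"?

In each case the input is transformed by: shift every letter 5 places forward in the alphabet (wrapping around), then delete the last character.
Applying both steps to "furnace": "kzwsfhj", then "kzwsfh".
(Check on "wvibrant": → "bangwfsy" → "bangwfs" ✓)

kzwsfh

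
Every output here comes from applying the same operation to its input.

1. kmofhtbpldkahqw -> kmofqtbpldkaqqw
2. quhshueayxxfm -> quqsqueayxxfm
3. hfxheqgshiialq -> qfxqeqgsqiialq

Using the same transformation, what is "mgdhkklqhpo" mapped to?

mgdqkklqqpo

In each case the input is transformed by: replace every "h" with "q".
Applying that to "mgdhkklqhpo" gives "mgdqkklqqpo".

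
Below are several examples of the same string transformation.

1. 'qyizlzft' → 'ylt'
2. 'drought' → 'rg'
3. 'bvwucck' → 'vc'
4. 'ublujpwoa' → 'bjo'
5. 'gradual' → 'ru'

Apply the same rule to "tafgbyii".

abi

The pattern: keep one character in every 3, starting at position 2 (positions 2nd, 5th, 8th, ...).
"tafgbyii" → "abi".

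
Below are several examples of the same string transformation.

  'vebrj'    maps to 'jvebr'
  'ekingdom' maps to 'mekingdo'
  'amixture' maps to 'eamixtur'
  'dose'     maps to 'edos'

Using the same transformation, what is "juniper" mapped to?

What's happening: move the last character to the front.
Applying that to "juniper" gives "rjunipe".

rjunipe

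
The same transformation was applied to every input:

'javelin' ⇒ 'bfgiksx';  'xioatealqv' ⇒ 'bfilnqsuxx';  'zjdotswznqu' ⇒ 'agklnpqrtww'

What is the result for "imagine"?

bdffjkx

The pattern: shift every letter 3 places backward in the alphabet (wrapping around), then sort the characters into alphabetical order.
For "imagine", step one produces "fjxdfkb"; step two turns that into "bdffjkx".
(Check on "xioatealqv": → "uflxqbxins" → "bfilnqsuxx" ✓)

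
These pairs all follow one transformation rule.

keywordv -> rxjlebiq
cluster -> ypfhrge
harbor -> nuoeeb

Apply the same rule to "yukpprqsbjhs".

hlcxecfdwofu

Each output is the input with this applied: shift every letter 13 places forward in the alphabet (wrapping around) — i.e. ROT13, then swap each adjacent pair of characters (1↔2, 3↔4, ...).
For "yukpprqsbjhs", step one produces "lhxccedfowuf"; step two turns that into "hlcxecfdwofu".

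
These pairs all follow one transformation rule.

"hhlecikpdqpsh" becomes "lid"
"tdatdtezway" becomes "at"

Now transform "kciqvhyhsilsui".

What's happening: delete the last 3 characters, then keep one character in every 3, starting at position 3 (positions 3rd, 6th, 9th, ...).
Starting from "kciqvhyhsilsui": after the first operation, "kciqvhyhsil"; after the second, "ihs".

ihs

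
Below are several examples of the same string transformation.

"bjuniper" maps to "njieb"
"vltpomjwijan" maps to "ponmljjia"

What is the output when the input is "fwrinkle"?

lkife

Looking at the pairs, the operation is to sort the characters into reverse alphabetical order, then delete the first 3 characters.
Working it through for "fwrinkle": intermediate "wrnlkife", final "lkife".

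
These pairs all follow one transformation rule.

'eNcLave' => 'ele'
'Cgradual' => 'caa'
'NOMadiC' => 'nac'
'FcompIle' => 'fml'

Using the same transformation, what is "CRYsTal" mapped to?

csl

The pattern: keep one character in every 3, starting at position 1 (positions 1st, 4th, 7th, ...), then convert every letter to lowercase.
"CRYsTal" → "Csl" → "csl".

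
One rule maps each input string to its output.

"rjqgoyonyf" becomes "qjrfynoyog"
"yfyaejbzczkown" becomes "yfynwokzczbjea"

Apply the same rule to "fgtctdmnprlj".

tgfjlrpnmdtc

The transformation: reverse the string, then move the last 3 characters to the front (rotate right by 3).
Working it through for "fgtctdmnprlj": intermediate "jlrpnmdtctgf", final "tgfjlrpnmdtc".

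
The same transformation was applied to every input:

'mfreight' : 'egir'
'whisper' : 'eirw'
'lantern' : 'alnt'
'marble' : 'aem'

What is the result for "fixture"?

The pattern: sort the characters into alphabetical order, then keep every other character starting from the first (positions 1st, 3rd, 5th, ...).
For "fixture", step one produces "efirtux"; step two turns that into "eitx".

eitx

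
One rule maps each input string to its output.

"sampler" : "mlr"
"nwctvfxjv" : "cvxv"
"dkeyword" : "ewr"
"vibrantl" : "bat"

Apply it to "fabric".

bi

What's happening: delete the first character, then keep every other character starting from the second (positions 2nd, 4th, 6th, ...).
For "fabric", step one produces "abric"; step two turns that into "bi".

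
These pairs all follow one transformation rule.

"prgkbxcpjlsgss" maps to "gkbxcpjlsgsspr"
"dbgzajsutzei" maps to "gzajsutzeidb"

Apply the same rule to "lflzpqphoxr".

lzpqphoxrlf

The transformation: move the first 2 characters to the end (rotate left by 2).
For "lflzpqphoxr" the result is "lzpqphoxrlf".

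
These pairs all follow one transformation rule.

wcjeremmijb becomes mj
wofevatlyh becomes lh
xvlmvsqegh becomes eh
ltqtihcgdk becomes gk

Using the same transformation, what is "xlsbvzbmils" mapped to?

ml

What's happening: keep every other character starting from the second (positions 2nd, 4th, 6th, ...), then delete the first 3 characters.
Working it through for "xlsbvzbmils": intermediate "lbzml", final "ml".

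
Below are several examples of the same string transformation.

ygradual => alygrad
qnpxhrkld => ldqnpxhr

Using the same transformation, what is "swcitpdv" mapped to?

dvswcit

The rule is to move the last 2 characters to the front (rotate right by 2), then delete the last character.
Working it through for "swcitpdv": intermediate "dvswcitp", final "dvswcit".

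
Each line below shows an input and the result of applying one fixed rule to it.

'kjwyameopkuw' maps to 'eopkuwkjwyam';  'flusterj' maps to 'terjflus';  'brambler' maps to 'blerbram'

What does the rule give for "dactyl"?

tyldac

The pattern: swap the front and back halves of the string.
For "dactyl" the result is "tyldac".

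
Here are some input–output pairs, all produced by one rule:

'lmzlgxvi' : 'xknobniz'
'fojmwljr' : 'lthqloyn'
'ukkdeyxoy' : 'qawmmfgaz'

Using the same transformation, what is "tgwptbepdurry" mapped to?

taviyrvdgrfwt

The pattern: move the last 2 characters to the front (rotate right by 2), then shift every letter 2 places forward in the alphabet (wrapping around).
Starting from "tgwptbepdurry": after the first operation, "rytgwptbepdur"; after the second, "taviyrvdgrfwt".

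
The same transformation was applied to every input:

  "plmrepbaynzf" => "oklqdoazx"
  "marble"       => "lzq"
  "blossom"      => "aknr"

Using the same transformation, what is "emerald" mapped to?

dldq

The pattern: delete the last 3 characters, then shift every letter 1 place backward in the alphabet (wrapping around).
"emerald" → "emer" → "dldq".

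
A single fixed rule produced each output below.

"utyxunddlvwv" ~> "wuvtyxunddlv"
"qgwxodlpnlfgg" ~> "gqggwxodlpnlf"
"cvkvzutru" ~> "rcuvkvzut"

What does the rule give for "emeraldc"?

In each case the input is transformed by: swap the first and last characters, then move the last 2 characters to the front (rotate right by 2).
For "emeraldc", step one produces "cmeralde"; step two turns that into "decmeral".

decmeral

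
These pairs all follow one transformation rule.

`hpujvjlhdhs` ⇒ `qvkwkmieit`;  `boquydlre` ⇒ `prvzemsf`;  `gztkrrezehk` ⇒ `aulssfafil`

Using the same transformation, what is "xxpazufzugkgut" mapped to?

yqbavgavhlhvu

What's happening: shift every letter 1 place forward in the alphabet (wrapping around), then delete the first character.
"xxpazufzugkgut" → "yyqbavgavhlhvu" → "yqbavgavhlhvu".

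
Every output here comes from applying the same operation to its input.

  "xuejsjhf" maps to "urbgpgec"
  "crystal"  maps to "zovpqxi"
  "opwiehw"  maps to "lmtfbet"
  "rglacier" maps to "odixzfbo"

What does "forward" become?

The pattern: shift every letter 3 places backward in the alphabet (wrapping around).
Doing the same to "forward": "clotxoa".

clotxoa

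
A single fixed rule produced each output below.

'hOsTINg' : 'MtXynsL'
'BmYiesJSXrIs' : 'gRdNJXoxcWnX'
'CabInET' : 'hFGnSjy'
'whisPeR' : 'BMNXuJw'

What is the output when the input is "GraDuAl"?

lWFiZfQ

The pattern: shift every letter 5 places forward in the alphabet (wrapping around), then flip the case of every letter.
Starting from "GraDuAl": after the first operation, "LwfIzFq"; after the second, "lWFiZfQ".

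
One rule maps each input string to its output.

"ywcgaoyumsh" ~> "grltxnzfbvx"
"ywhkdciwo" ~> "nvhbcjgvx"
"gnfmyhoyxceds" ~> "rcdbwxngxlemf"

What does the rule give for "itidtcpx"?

What's happening: shift every letter 1 place backward in the alphabet (wrapping around), then reverse the string.
On "itidtcpx": the first step gives "hshcsbow", and the second then gives "wobschsh".

wobschsh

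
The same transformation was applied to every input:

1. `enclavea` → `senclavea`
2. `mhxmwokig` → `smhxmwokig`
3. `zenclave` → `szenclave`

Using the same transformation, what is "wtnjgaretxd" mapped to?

The rule is to prepend "s".
Applying that to "wtnjgaretxd" gives "swtnjgaretxd".

swtnjgaretxd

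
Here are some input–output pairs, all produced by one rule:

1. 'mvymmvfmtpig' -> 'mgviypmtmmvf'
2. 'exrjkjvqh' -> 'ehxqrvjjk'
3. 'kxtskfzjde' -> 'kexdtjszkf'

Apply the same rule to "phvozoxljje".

pehjvjolzxo

The transformation: take characters alternately from the front and the back (1st, last, 2nd, 2nd-last, ...).
So "phvozoxljje" becomes "pehjvjolzxo".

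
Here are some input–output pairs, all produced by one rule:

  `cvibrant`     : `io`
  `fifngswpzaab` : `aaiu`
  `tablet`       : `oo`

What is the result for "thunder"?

What's happening: shift every letter 5 places backward in the alphabet (wrapping around), then keep only the vowels.
"thunder" → "ocpiyzm" → "oi".
(Check on "cvibrant": → "xqdwmvio" → "io" ✓)

oi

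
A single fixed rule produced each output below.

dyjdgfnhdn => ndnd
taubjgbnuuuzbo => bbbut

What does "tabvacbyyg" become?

Each output is the input with this applied: keep one character in every 3, starting at position 1 (positions 1st, 4th, 7th, ...), then swap the first and last characters.
Applying both steps to "tabvacbyyg": "tvbg", then "gvbt".
(Check on "dyjdgfnhdn": → "ddnn" → "ndnd" ✓)

gvbt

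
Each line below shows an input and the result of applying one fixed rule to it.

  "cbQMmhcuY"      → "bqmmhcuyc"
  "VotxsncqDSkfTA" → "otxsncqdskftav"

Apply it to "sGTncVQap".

What's happening: move the first character to the end, then convert every letter to lowercase.
Applying both steps to "sGTncVQap": "GTncVQaps", then "gtncvqaps".
(Check on "cbQMmhcuY": → "bQMmhcuYc" → "bqmmhcuyc" ✓)

gtncvqaps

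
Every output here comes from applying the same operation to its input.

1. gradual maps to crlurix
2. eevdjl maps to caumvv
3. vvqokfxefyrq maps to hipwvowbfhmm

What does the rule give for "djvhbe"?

vsymau

In each case the input is transformed by: shift every letter 9 places backward in the alphabet (wrapping around), then reverse the string.
Working it through for "djvhbe": intermediate "uamysv", final "vsymau".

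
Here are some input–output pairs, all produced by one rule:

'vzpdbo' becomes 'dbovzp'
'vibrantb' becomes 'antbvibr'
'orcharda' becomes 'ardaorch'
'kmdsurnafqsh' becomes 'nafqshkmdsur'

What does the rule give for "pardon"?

donpar

The pattern: swap the front and back halves of the string.
So "pardon" becomes "donpar".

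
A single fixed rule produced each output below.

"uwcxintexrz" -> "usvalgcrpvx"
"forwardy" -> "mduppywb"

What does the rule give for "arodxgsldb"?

In each case the input is transformed by: shift every letter 2 places backward in the alphabet (wrapping around), then swap each adjacent pair of characters (1↔2, 3↔4, ...).
On "arodxgsldb": the first step gives "ypmbveqjbz", and the second then gives "pybmevjqzb".

pybmevjqzb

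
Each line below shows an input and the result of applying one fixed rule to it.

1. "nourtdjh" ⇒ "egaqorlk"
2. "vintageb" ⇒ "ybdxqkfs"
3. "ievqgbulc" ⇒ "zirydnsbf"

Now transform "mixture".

The rule is to reverse the string, then shift every letter 3 places backward in the alphabet (wrapping around).
Working it through for "mixture": intermediate "erutxim", final "borqufj".
(Check on "nourtdjh": → "hjdtruon" → "egaqorlk" ✓)

borqufj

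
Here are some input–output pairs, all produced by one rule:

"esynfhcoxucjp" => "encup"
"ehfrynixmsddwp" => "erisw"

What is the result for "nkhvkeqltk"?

In each case the input is transformed by: keep one character in every 3, starting at position 1 (positions 1st, 4th, 7th, ...).
Applying that to "nkhvkeqltk" gives "nvqk".

nvqk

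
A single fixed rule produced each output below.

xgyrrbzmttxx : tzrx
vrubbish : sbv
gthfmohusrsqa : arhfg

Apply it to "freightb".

In each case the input is transformed by: keep one character in every 3, starting at position 1 (positions 1st, 4th, 7th, ...), then reverse the string.
On "freightb": the first step gives "fit", and the second then gives "tif".

tif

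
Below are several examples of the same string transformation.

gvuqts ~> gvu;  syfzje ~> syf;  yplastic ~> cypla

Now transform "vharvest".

The rule is to swap the front and back halves of the string, then delete the first 3 characters.
So "vharvest" becomes "tvhar".

tvhar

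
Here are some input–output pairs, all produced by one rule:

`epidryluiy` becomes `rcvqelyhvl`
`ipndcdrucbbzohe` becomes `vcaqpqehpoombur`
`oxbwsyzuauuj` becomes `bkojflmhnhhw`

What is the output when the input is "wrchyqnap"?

What's happening: shift every letter 13 places forward in the alphabet (wrapping around) — i.e. ROT13.
So "wrchyqnap" becomes "jepuldanc".

jepuldanc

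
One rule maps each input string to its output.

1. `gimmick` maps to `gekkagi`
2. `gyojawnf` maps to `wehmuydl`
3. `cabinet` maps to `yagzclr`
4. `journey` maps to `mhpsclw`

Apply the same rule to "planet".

jnlyrc

The transformation: swap each adjacent pair of characters (1↔2, 3↔4, ...), then shift every letter 2 places backward in the alphabet (wrapping around).
On "planet": the first step gives "lpnate", and the second then gives "jnlyrc".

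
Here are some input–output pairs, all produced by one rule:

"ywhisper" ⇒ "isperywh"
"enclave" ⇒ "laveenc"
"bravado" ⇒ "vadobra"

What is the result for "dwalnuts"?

lnutsdwa

In each case the input is transformed by: move the first 3 characters to the end (rotate left by 3).
"dwalnuts" → "lnutsdwa".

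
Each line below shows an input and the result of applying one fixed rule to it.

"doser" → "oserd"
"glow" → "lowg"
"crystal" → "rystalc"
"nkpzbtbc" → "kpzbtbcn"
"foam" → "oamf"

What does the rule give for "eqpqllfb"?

qpqllfbe

Looking at the pairs, the operation is to move the first character to the end.
"eqpqllfb" → "qpqllfbe".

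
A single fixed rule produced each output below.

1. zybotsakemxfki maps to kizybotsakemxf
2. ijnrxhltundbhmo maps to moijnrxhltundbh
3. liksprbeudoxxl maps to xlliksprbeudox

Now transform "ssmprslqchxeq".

Rule — move the last 2 characters to the front (rotate right by 2).
Applying that to "ssmprslqchxeq" gives "eqssmprslqchx".

eqssmprslqchx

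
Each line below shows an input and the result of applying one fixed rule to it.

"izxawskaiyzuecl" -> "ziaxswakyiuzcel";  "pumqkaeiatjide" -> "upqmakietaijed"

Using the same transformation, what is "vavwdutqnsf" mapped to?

avwvudqtsnf

The transformation: swap each adjacent pair of characters (1↔2, 3↔4, ...).
"vavwdutqnsf" → "avwvudqtsnf".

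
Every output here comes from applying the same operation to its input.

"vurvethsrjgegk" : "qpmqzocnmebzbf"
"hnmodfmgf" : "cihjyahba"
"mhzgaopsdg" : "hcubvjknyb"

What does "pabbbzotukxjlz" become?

kvwwwujopfsegu

The pattern: shift every letter 5 places backward in the alphabet (wrapping around).
Applying that to "pabbbzotukxjlz" gives "kvwwwujopfsegu".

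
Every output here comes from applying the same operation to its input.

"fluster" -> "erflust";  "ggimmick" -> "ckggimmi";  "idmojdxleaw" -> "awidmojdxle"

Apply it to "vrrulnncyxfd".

fdvrrulnncyx

Looking at the pairs, the operation is to move the last 2 characters to the front (rotate right by 2).
On "vrrulnncyxfd" that produces "fdvrrulnncyx".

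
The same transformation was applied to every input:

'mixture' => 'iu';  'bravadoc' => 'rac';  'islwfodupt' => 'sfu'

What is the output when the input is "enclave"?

Each output is the input with this applied: keep one character in every 3, starting at position 2 (positions 2nd, 5th, 8th, ...).
On "enclave" that produces "na".

na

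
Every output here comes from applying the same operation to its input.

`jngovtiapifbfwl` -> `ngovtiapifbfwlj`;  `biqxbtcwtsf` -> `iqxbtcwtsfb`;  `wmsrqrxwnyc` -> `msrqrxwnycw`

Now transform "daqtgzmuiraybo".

aqtgzmuiraybod

What's happening: move the first character to the end.
"daqtgzmuiraybo" → "aqtgzmuiraybod".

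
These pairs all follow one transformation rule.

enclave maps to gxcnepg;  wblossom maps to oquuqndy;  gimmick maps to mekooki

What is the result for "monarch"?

jetcpqo

Looking at the pairs, the operation is to shift every letter 2 places forward in the alphabet (wrapping around), then reverse the string.
For "monarch", step one produces "oqpctej"; step two turns that into "jetcpqo".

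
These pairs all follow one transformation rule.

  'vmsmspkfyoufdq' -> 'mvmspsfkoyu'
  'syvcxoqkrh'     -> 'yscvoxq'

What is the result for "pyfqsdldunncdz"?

What's happening: delete the last 3 characters, then swap each adjacent pair of characters (1↔2, 3↔4, ...).
On "pyfqsdldunncdz": the first step gives "pyfqsdldunn", and the second then gives "ypqfdsdlnun".

ypqfdsdlnun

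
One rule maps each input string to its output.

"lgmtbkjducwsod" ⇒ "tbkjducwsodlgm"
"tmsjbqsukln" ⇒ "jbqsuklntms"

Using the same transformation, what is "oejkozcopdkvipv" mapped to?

In each case the input is transformed by: move the first 3 characters to the end (rotate left by 3).
"oejkozcopdkvipv" → "kozcopdkvipvoej".

kozcopdkvipvoej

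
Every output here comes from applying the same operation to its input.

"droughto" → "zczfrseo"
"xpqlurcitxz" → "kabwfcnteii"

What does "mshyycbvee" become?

pdsjjnmgpx

What's happening: shift every letter 11 places forward in the alphabet (wrapping around), then swap the first and last characters.
Starting from "mshyycbvee": after the first operation, "xdsjjnmgpp"; after the second, "pdsjjnmgpx".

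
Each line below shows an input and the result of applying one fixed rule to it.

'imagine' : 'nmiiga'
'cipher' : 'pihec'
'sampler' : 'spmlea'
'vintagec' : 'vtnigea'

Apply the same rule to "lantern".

Each output is the input with this applied: delete the last character, then sort the characters into reverse alphabetical order.
On "lantern": the first step gives "lanter", and the second then gives "trnlea".

trnlea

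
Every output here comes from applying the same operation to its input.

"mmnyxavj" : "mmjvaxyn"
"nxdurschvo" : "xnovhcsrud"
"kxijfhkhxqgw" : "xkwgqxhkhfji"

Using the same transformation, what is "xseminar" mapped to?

Looking at the pairs, the operation is to reverse the string, then move the last 2 characters to the front (rotate right by 2).
Working it through for "xseminar": intermediate "ranimesx", final "sxranime".

sxranime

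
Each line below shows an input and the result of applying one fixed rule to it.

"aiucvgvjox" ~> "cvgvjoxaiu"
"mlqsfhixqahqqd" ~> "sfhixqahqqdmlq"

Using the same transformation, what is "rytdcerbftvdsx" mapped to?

dcerbftvdsxryt

The rule is to move the first 3 characters to the end (rotate left by 3).
So "rytdcerbftvdsx" becomes "dcerbftvdsxryt".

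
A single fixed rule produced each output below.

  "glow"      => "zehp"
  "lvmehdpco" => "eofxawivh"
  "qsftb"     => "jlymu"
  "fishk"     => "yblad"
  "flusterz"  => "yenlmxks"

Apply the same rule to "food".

yhhw

In each case the input is transformed by: shift every letter 7 places backward in the alphabet (wrapping around).
So "food" becomes "yhhw".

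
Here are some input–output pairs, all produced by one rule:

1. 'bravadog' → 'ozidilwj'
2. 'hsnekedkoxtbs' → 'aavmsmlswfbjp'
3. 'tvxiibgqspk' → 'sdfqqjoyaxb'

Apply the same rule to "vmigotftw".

euqowbnbd

What's happening: shift every letter 8 places forward in the alphabet (wrapping around), then swap the first and last characters.
"vmigotftw" → "euqowbnbd".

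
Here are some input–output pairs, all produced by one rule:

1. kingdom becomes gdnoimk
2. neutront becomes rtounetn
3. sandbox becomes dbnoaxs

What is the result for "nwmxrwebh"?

rwxembwhn

The rule is to take characters alternately from the front and the back (1st, last, 2nd, 2nd-last, ...), then reverse the string.
For "nwmxrwebh", step one produces "nhwbmexwr"; step two turns that into "rwxembwhn".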